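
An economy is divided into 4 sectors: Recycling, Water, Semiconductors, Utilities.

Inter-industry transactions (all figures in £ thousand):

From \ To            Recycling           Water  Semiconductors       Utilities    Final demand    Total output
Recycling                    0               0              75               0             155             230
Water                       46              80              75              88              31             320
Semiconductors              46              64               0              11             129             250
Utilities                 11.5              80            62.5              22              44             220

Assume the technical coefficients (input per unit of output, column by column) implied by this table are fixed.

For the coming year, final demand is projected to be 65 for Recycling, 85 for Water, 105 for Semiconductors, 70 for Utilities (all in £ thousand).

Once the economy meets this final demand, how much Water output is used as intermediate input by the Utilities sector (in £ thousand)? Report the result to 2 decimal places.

z_WU = 98.77

Technical coefficients a_ij = z_ij / X_j:
  a_RR = 0/230 = 0.00, a_WR = 46/230 = 0.20, a_SR = 46/230 = 0.20, a_UR = 11.5/230 = 0.05
  a_RW = 0/320 = 0.00, a_WW = 80/320 = 0.25, a_SW = 64/320 = 0.20, a_UW = 80/320 = 0.25
  a_RS = 75/250 = 0.30, a_WS = 75/250 = 0.30, a_SS = 0/250 = 0.00, a_US = 62.5/250 = 0.25
  a_RU = 0/220 = 0.00, a_WU = 88/220 = 0.40, a_SU = 11/220 = 0.05, a_UU = 22/220 = 0.10
I − A =
  [   1.00     0.00    -0.30     0.00]
  [  -0.20     0.75    -0.30    -0.40]
  [  -0.20    -0.20     1.00    -0.05]
  [  -0.05    -0.25    -0.25     0.90]
Compute the cofactors C_ij = (−1)^(i+j)·(3×3 minor ij) of I−A; the adjugate is their transpose:
adj(I−A) = Cᵀ =
  [ 0.487875   0.057750   0.172500   0.035250]
  [ 0.272250   0.832750   0.430000   0.394000]
  [ 0.159375   0.192500   0.575000   0.117500]
  [ 0.147000   0.288000   0.288750   0.633000]
det(I−A) = Σ_j (I−A)_1j·C_1j = (1.00)(0.487875) + (0.00)(0.272250) + (-0.30)(0.159375) + (0.00)(0.147000) = 0.4400625
(I − A)⁻¹ = adj(I−A) / det(I−A) ≈
  [   1.1086     0.1312     0.3920     0.0801]
  [   0.6187     1.8923     0.9771     0.8953]
  [   0.3622     0.4374     1.3066     0.2670]
  [   0.3340     0.6545     0.6562     1.4384]
First solve x = (I − A)⁻¹ d = adj(I−A)·d / det(I−A); in particular x_U = (0.147000·65 + 0.288000·85 + 0.288750·105 + 0.633000·70) / 0.4400625 = 108.66375 / 0.4400625 ≈ 246.9280.
Intermediate flow from W to U: z_WU = a_WU · x_U = 0.40 × 108.66375 / 0.4400625 = 43.4655 / 0.4400625 ≈ 98.77.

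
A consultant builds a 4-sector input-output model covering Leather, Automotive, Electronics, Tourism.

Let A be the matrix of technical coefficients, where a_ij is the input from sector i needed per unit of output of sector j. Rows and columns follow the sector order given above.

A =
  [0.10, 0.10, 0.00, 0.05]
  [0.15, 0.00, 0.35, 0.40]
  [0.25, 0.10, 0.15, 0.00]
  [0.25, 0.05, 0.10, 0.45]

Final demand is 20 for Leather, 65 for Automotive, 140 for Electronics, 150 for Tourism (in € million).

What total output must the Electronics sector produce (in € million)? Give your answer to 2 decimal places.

I − A =
  [   0.90    -0.10     0.00    -0.05]
  [  -0.15     1.00    -0.35    -0.40]
  [  -0.25    -0.10     0.85     0.00]
  [  -0.25    -0.05    -0.10     0.55]
Compute the cofactors C_ij = (−1)^(i+j)·(3×3 minor ij) of I−A; the adjugate is their transpose:
adj(I−A) = Cᵀ =
  [ 0.427250   0.049375   0.029125   0.074750]
  [ 0.213250   0.408875   0.205625   0.316750]
  [ 0.150750   0.062625   0.445875   0.059250]
  [ 0.241000   0.071000   0.113000   0.712000]
det(I−A) = Σ_j (I−A)_1j·C_1j = (0.90)(0.427250) + (-0.10)(0.213250) + (0.00)(0.150750) + (-0.05)(0.241000) = 0.35115
(I − A)⁻¹ = adj(I−A) / det(I−A) ≈
  [   1.2167     0.1406     0.0829     0.2129]
  [   0.6073     1.1644     0.5856     0.9020]
  [   0.4293     0.1783     1.2698     0.1687]
  [   0.6863     0.2022     0.3218     2.0276]
x = (I − A)⁻¹ d = adj(I−A)·d / det(I−A), with det(I−A) = 0.35115:
  x_L = (0.427250·20 + 0.049375·65 + 0.029125·140 + 0.074750·150) / 0.35115 = 27.044375 / 0.35115 ≈ 77.02
  x_A = (0.213250·20 + 0.408875·65 + 0.205625·140 + 0.316750·150) / 0.35115 = 107.141875 / 0.35115 ≈ 305.12
  x_E = (0.150750·20 + 0.062625·65 + 0.445875·140 + 0.059250·150) / 0.35115 = 78.395625 / 0.35115 ≈ 223.25
  x_T = (0.241000·20 + 0.071000·65 + 0.113000·140 + 0.712000·150) / 0.35115 = 132.055 / 0.35115 ≈ 376.06

x_E = 223.25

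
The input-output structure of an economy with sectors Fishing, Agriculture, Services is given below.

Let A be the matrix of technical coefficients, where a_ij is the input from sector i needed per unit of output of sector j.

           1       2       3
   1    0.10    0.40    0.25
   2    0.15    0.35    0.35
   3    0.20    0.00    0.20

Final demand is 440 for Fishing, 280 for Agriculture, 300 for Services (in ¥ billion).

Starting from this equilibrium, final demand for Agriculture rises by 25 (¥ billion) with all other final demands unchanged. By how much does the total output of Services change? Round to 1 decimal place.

I − A =
  [   0.90    -0.40    -0.25]
  [  -0.15     0.65    -0.35]
  [  -0.20     0.00     0.80]
Cofactors of I−A, C_ij = (−1)^(i+j)·(minor ij) (rows/columns in the sector order above):
  C_11 = (0.65)(0.80) − (-0.35)(0.00) = 0.5200
  C_12 = −[(-0.15)(0.80) − (-0.35)(-0.20)] = 0.1900
  C_13 = (-0.15)(0.00) − (0.65)(-0.20) = 0.1300
  C_21 = −[(-0.40)(0.80) − (-0.25)(0.00)] = 0.3200
  C_22 = (0.90)(0.80) − (-0.25)(-0.20) = 0.6700
  C_23 = −[(0.90)(0.00) − (-0.40)(-0.20)] = 0.0800
  C_31 = (-0.40)(-0.35) − (-0.25)(0.65) = 0.3025
  C_32 = −[(0.90)(-0.35) − (-0.25)(-0.15)] = 0.3525
  C_33 = (0.90)(0.65) − (-0.40)(-0.15) = 0.5250
det(I−A) = Σ_j (I−A)_1j·C_1j = (0.90)(0.5200) + (-0.40)(0.1900) + (-0.25)(0.1300) = 0.3595
adj(I−A) = Cᵀ =
  [ 0.5200   0.3200   0.3025]
  [ 0.1900   0.6700   0.3525]
  [ 0.1300   0.0800   0.5250]
(I − A)⁻¹ = adj(I−A) / det(I−A) ≈
  [   1.4465     0.8901     0.8414]
  [   0.5285     1.8637     0.9805]
  [   0.3616     0.2225     1.4604]
Δx = (I − A)⁻¹ Δd with Δd having +25 in the Agriculture component and 0 elsewhere.
So Δx_3 = L_32 · (+25), where L_32 = adj(I−A)_32 / det(I−A) = 0.0800 / 0.3595.
Δx_3 = 0.0800 × (+25) / 0.3595 = 2.00 / 0.3595 ≈ 5.6.

Δx_3 = 5.6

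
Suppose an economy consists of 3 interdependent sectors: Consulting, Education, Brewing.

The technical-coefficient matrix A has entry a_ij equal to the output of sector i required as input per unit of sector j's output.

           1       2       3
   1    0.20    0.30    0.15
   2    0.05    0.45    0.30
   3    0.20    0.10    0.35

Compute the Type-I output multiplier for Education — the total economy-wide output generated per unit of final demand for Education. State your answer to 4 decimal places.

m_2 = 3.8710

I − A =
  [   0.80    -0.30    -0.15]
  [  -0.05     0.55    -0.30]
  [  -0.20    -0.10     0.65]
Cofactors of I−A, C_ij = (−1)^(i+j)·(minor ij) (rows/columns in the sector order above):
  C_11 = (0.55)(0.65) − (-0.30)(-0.10) = 0.3275
  C_12 = −[(-0.05)(0.65) − (-0.30)(-0.20)] = 0.0925
  C_13 = (-0.05)(-0.10) − (0.55)(-0.20) = 0.1150
  C_21 = −[(-0.30)(0.65) − (-0.15)(-0.10)] = 0.2100
  C_22 = (0.80)(0.65) − (-0.15)(-0.20) = 0.4900
  C_23 = −[(0.80)(-0.10) − (-0.30)(-0.20)] = 0.1400
  C_31 = (-0.30)(-0.30) − (-0.15)(0.55) = 0.1725
  C_32 = −[(0.80)(-0.30) − (-0.15)(-0.05)] = 0.2475
  C_33 = (0.80)(0.55) − (-0.30)(-0.05) = 0.4250
det(I−A) = Σ_j (I−A)_1j·C_1j = (0.80)(0.3275) + (-0.30)(0.0925) + (-0.15)(0.1150) = 0.2170
adj(I−A) = Cᵀ =
  [ 0.3275   0.2100   0.1725]
  [ 0.0925   0.4900   0.2475]
  [ 0.1150   0.1400   0.4250]
(I − A)⁻¹ = adj(I−A) / det(I−A) ≈
  [   1.50922     0.96774     0.79493]
  [   0.42627     2.25806     1.14055]
  [   0.52995     0.64516     1.95853]
The output multiplier for sector j is the column-j sum of the Leontief inverse (I − A)⁻¹ = adj(I−A) / det(I−A).
Column 2 of adj(I−A): (0.2100, 0.4900, 0.1400); det(I−A) = 0.2170.
m_2 = (0.2100 + 0.4900 + 0.1400) / 0.2170 = 0.84 / 0.2170 ≈ 3.8710.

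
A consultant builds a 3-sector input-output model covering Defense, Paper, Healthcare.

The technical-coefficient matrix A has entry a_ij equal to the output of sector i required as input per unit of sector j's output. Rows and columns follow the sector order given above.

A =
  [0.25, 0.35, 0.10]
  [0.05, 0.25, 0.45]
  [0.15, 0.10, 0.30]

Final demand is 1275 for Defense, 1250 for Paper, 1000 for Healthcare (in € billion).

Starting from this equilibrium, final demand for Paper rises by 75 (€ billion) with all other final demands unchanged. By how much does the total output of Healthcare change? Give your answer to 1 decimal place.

Δx_H = 30.6

I − A =
  [   0.75    -0.35    -0.10]
  [  -0.05     0.75    -0.45]
  [  -0.15    -0.10     0.70]
Cofactors of I−A, C_ij = (−1)^(i+j)·(minor ij) (rows/columns in the sector order above):
  C_11 = (0.75)(0.70) − (-0.45)(-0.10) = 0.4800
  C_12 = −[(-0.05)(0.70) − (-0.45)(-0.15)] = 0.1025
  C_13 = (-0.05)(-0.10) − (0.75)(-0.15) = 0.1175
  C_21 = −[(-0.35)(0.70) − (-0.10)(-0.10)] = 0.2550
  C_22 = (0.75)(0.70) − (-0.10)(-0.15) = 0.5100
  C_23 = −[(0.75)(-0.10) − (-0.35)(-0.15)] = 0.1275
  C_31 = (-0.35)(-0.45) − (-0.10)(0.75) = 0.2325
  C_32 = −[(0.75)(-0.45) − (-0.10)(-0.05)] = 0.3425
  C_33 = (0.75)(0.75) − (-0.35)(-0.05) = 0.5450
det(I−A) = Σ_j (I−A)_1j·C_1j = (0.75)(0.4800) + (-0.35)(0.1025) + (-0.10)(0.1175) = 0.312375
adj(I−A) = Cᵀ =
  [ 0.4800   0.2550   0.2325]
  [ 0.1025   0.5100   0.3425]
  [ 0.1175   0.1275   0.5450]
(I − A)⁻¹ = adj(I−A) / det(I−A) ≈
  [   1.5366     0.8163     0.7443]
  [   0.3281     1.6327     1.0964]
  [   0.3762     0.4082     1.7447]
Δx = (I − A)⁻¹ Δd with Δd having +75 in the Paper component and 0 elsewhere.
So Δx_H = L_HP · (+75), where L_HP = adj(I−A)_HP / det(I−A) = 0.1275 / 0.312375.
Δx_H = 0.1275 × (+75) / 0.312375 = 9.5625 / 0.312375 ≈ 30.6.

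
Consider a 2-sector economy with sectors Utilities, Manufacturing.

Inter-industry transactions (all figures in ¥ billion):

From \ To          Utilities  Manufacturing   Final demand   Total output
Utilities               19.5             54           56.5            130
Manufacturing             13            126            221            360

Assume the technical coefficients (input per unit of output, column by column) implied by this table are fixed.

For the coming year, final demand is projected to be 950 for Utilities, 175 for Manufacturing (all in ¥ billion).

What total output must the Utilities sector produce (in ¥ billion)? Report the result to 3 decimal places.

Technical coefficients a_ij = z_ij / X_j:
  a_11 = 19.5/130 = 0.15, a_21 = 13/130 = 0.10
  a_12 = 54/360 = 0.15, a_22 = 126/360 = 0.35
I − A =
  [   0.85    -0.15]
  [  -0.10     0.65]
det(I−A) = (0.85)(0.65) − (-0.15)(-0.10) = 0.5375
adj(I−A) = [[0.65, 0.15], [0.10, 0.85]]
(I − A)⁻¹ = adj(I−A) / det(I−A) ≈
  [   1.2093     0.2791]
  [   0.1860     1.5814]
x = (I − A)⁻¹ d = adj(I−A)·d / det(I−A), with det(I−A) = 0.5375:
  x_1 = (0.65·950 + 0.15·175) / 0.5375 = 643.75 / 0.5375 ≈ 1197.674
  x_2 = (0.10·950 + 0.85·175) / 0.5375 = 243.75 / 0.5375 ≈ 453.488

x_1 = 1197.674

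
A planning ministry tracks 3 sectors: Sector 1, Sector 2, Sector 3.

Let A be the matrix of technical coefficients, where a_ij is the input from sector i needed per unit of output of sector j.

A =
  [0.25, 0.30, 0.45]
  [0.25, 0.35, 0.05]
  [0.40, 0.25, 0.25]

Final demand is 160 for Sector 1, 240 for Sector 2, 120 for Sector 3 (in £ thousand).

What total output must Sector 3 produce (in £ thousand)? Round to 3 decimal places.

x_3 = 1174.811

I − A =
  [   0.75    -0.30    -0.45]
  [  -0.25     0.65    -0.05]
  [  -0.40    -0.25     0.75]
Cofactors of I−A, C_ij = (−1)^(i+j)·(minor ij) (rows/columns in the sector order above):
  C_11 = (0.65)(0.75) − (-0.05)(-0.25) = 0.4750
  C_12 = −[(-0.25)(0.75) − (-0.05)(-0.40)] = 0.2075
  C_13 = (-0.25)(-0.25) − (0.65)(-0.40) = 0.3225
  C_21 = −[(-0.30)(0.75) − (-0.45)(-0.25)] = 0.3375
  C_22 = (0.75)(0.75) − (-0.45)(-0.40) = 0.3825
  C_23 = −[(0.75)(-0.25) − (-0.30)(-0.40)] = 0.3075
  C_31 = (-0.30)(-0.05) − (-0.45)(0.65) = 0.3075
  C_32 = −[(0.75)(-0.05) − (-0.45)(-0.25)] = 0.1500
  C_33 = (0.75)(0.65) − (-0.30)(-0.25) = 0.4125
det(I−A) = Σ_j (I−A)_1j·C_1j = (0.75)(0.4750) + (-0.30)(0.2075) + (-0.45)(0.3225) = 0.148875
adj(I−A) = Cᵀ =
  [ 0.4750   0.3375   0.3075]
  [ 0.2075   0.3825   0.1500]
  [ 0.3225   0.3075   0.4125]
(I − A)⁻¹ = adj(I−A) / det(I−A) ≈
  [   3.1906     2.2670     2.0655]
  [   1.3938     2.5693     1.0076]
  [   2.1662     2.0655     2.7708]
x = (I − A)⁻¹ d = adj(I−A)·d / det(I−A), with det(I−A) = 0.148875:
  x_1 = (0.4750·160 + 0.3375·240 + 0.3075·120) / 0.148875 = 193.90 / 0.148875 ≈ 1302.435
  x_2 = (0.2075·160 + 0.3825·240 + 0.1500·120) / 0.148875 = 143.00 / 0.148875 ≈ 960.537
  x_3 = (0.3225·160 + 0.3075·240 + 0.4125·120) / 0.148875 = 174.90 / 0.148875 ≈ 1174.811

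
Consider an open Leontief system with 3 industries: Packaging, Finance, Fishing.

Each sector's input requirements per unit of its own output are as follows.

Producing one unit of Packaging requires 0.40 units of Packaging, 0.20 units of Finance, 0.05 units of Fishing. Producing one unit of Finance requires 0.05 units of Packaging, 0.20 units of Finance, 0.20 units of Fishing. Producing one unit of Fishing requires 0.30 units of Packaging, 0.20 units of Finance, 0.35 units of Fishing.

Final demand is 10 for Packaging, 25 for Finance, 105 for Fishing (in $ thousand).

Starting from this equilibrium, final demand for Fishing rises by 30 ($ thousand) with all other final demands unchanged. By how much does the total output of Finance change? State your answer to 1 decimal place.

I − A =
  [   0.60    -0.05    -0.30]
  [  -0.20     0.80    -0.20]
  [  -0.05    -0.20     0.65]
Cofactors of I−A, C_ij = (−1)^(i+j)·(minor ij) (rows/columns in the sector order above):
  C_11 = (0.80)(0.65) − (-0.20)(-0.20) = 0.4800
  C_12 = −[(-0.20)(0.65) − (-0.20)(-0.05)] = 0.1400
  C_13 = (-0.20)(-0.20) − (0.80)(-0.05) = 0.0800
  C_21 = −[(-0.05)(0.65) − (-0.30)(-0.20)] = 0.0925
  C_22 = (0.60)(0.65) − (-0.30)(-0.05) = 0.3750
  C_23 = −[(0.60)(-0.20) − (-0.05)(-0.05)] = 0.1225
  C_31 = (-0.05)(-0.20) − (-0.30)(0.80) = 0.2500
  C_32 = −[(0.60)(-0.20) − (-0.30)(-0.20)] = 0.1800
  C_33 = (0.60)(0.80) − (-0.05)(-0.20) = 0.4700
det(I−A) = Σ_j (I−A)_1j·C_1j = (0.60)(0.4800) + (-0.05)(0.1400) + (-0.30)(0.0800) = 0.2570
adj(I−A) = Cᵀ =
  [ 0.4800   0.0925   0.2500]
  [ 0.1400   0.3750   0.1800]
  [ 0.0800   0.1225   0.4700]
(I − A)⁻¹ = adj(I−A) / det(I−A) ≈
  [   1.8677     0.3599     0.9728]
  [   0.5447     1.4591     0.7004]
  [   0.3113     0.4767     1.8288]
Δx = (I − A)⁻¹ Δd with Δd having +30 in the Fishing component and 0 elsewhere.
So Δx_2 = L_23 · (+30), where L_23 = adj(I−A)_23 / det(I−A) = 0.1800 / 0.2570.
Δx_2 = 0.1800 × (+30) / 0.2570 = 5.40 / 0.2570 ≈ 21.0.

Δx_2 = 21.0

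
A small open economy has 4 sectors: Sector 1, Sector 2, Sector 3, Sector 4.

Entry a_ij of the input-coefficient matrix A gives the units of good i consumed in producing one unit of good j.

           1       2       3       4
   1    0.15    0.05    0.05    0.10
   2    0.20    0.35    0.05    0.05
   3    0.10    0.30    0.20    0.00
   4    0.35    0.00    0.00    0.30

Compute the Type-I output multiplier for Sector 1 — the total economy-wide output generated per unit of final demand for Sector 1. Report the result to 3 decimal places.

m_1 = 2.770

I − A =
  [   0.85    -0.05    -0.05    -0.10]
  [  -0.20     0.65    -0.05    -0.05]
  [  -0.10    -0.30     0.80     0.00]
  [  -0.35     0.00     0.00     0.70]
Compute the cofactors C_ij = (−1)^(i+j)·(3×3 minor ij) of I−A; the adjugate is their transpose:
adj(I−A) = Cᵀ =
  [ 0.353500   0.038500   0.024500   0.053250]
  [ 0.129500   0.444500   0.035875   0.050250]
  [ 0.092750   0.171500   0.356125   0.025500]
  [ 0.176750   0.019250   0.012250   0.414750]
det(I−A) = Σ_j (I−A)_1j·C_1j = (0.85)(0.353500) + (-0.05)(0.129500) + (-0.05)(0.092750) + (-0.10)(0.176750) = 0.2716875
(I − A)⁻¹ = adj(I−A) / det(I−A) ≈
  [   1.3011     0.1417     0.0902     0.1960]
  [   0.4767     1.6361     0.1320     0.1850]
  [   0.3414     0.6312     1.3108     0.0939]
  [   0.6506     0.0709     0.0451     1.5266]
The output multiplier for sector j is the column-j sum of the Leontief inverse (I − A)⁻¹ = adj(I−A) / det(I−A).
Column 1 of adj(I−A): (0.353500, 0.129500, 0.092750, 0.176750); det(I−A) = 0.2716875.
m_1 = (0.353500 + 0.129500 + 0.092750 + 0.176750) / 0.2716875 = 0.7525 / 0.2716875 ≈ 2.770.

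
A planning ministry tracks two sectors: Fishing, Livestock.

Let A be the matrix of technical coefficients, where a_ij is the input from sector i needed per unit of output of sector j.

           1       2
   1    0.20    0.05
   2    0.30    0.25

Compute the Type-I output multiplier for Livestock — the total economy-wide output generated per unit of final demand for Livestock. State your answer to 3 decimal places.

I − A =
  [   0.80    -0.05]
  [  -0.30     0.75]
det(I−A) = (0.80)(0.75) − (-0.05)(-0.30) = 0.5850
adj(I−A) = [[0.75, 0.05], [0.30, 0.80]]
(I − A)⁻¹ = adj(I−A) / det(I−A) ≈
  [   1.2821     0.0855]
  [   0.5128     1.3675]
The output multiplier for sector j is the column-j sum of the Leontief inverse (I − A)⁻¹ = adj(I−A) / det(I−A).
Column 2 of adj(I−A): (0.05, 0.80); det(I−A) = 0.5850.
m_2 = (0.05 + 0.80) / 0.5850 = 0.85 / 0.5850 ≈ 1.453.

m_2 = 1.453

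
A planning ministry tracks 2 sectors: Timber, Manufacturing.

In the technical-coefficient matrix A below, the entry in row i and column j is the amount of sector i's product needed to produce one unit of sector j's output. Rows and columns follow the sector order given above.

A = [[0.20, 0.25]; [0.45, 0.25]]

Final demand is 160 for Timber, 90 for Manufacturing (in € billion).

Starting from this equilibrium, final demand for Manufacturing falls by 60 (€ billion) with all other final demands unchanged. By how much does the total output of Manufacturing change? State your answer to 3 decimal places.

I − A =
  [   0.80    -0.25]
  [  -0.45     0.75]
det(I−A) = (0.80)(0.75) − (-0.25)(-0.45) = 0.4875
adj(I−A) = [[0.75, 0.25], [0.45, 0.80]]
(I − A)⁻¹ = adj(I−A) / det(I−A) ≈
  [   1.5385     0.5128]
  [   0.9231     1.6410]
Δx = (I − A)⁻¹ Δd with Δd having -60 in the Manufacturing component and 0 elsewhere.
So Δx_2 = L_22 · (-60), where L_22 = adj(I−A)_22 / det(I−A) = 0.80 / 0.4875.
Δx_2 = 0.80 × (-60) / 0.4875 = -48.00 / 0.4875 ≈ -98.462.

Δx_2 = -98.462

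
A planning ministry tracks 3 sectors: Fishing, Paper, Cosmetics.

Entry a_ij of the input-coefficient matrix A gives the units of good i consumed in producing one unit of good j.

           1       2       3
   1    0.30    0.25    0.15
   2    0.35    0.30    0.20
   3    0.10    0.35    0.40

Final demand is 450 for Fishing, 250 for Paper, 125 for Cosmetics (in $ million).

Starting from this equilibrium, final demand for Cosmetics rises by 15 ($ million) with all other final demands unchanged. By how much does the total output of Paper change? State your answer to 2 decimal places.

Δx_2 = 18.20

I − A =
  [   0.70    -0.25    -0.15]
  [  -0.35     0.70    -0.20]
  [  -0.10    -0.35     0.60]
Cofactors of I−A, C_ij = (−1)^(i+j)·(minor ij) (rows/columns in the sector order above):
  C_11 = (0.70)(0.60) − (-0.20)(-0.35) = 0.3500
  C_12 = −[(-0.35)(0.60) − (-0.20)(-0.10)] = 0.2300
  C_13 = (-0.35)(-0.35) − (0.70)(-0.10) = 0.1925
  C_21 = −[(-0.25)(0.60) − (-0.15)(-0.35)] = 0.2025
  C_22 = (0.70)(0.60) − (-0.15)(-0.10) = 0.4050
  C_23 = −[(0.70)(-0.35) − (-0.25)(-0.10)] = 0.2700
  C_31 = (-0.25)(-0.20) − (-0.15)(0.70) = 0.1550
  C_32 = −[(0.70)(-0.20) − (-0.15)(-0.35)] = 0.1925
  C_33 = (0.70)(0.70) − (-0.25)(-0.35) = 0.4025
det(I−A) = Σ_j (I−A)_1j·C_1j = (0.70)(0.3500) + (-0.25)(0.2300) + (-0.15)(0.1925) = 0.158625
adj(I−A) = Cᵀ =
  [ 0.3500   0.2025   0.1550]
  [ 0.2300   0.4050   0.1925]
  [ 0.1925   0.2700   0.4025]
(I − A)⁻¹ = adj(I−A) / det(I−A) ≈
  [   2.2065     1.2766     0.9771]
  [   1.4500     2.5532     1.2136]
  [   1.2136     1.7021     2.5374]
Δx = (I − A)⁻¹ Δd with Δd having +15 in the Cosmetics component and 0 elsewhere.
So Δx_2 = L_23 · (+15), where L_23 = adj(I−A)_23 / det(I−A) = 0.1925 / 0.158625.
Δx_2 = 0.1925 × (+15) / 0.158625 = 2.8875 / 0.158625 ≈ 18.20.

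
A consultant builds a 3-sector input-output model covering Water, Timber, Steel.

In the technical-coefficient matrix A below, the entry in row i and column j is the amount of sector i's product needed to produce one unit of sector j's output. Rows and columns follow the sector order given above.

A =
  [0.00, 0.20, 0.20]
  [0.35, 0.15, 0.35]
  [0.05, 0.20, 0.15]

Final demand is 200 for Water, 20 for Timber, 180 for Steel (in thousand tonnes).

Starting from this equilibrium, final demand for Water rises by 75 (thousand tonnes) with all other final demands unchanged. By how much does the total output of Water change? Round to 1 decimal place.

I − A =
  [   1.00    -0.20    -0.20]
  [  -0.35     0.85    -0.35]
  [  -0.05    -0.20     0.85]
Cofactors of I−A, C_ij = (−1)^(i+j)·(minor ij) (rows/columns in the sector order above):
  C_11 = (0.85)(0.85) − (-0.35)(-0.20) = 0.6525
  C_12 = −[(-0.35)(0.85) − (-0.35)(-0.05)] = 0.3150
  C_13 = (-0.35)(-0.20) − (0.85)(-0.05) = 0.1125
  C_21 = −[(-0.20)(0.85) − (-0.20)(-0.20)] = 0.2100
  C_22 = (1.00)(0.85) − (-0.20)(-0.05) = 0.8400
  C_23 = −[(1.00)(-0.20) − (-0.20)(-0.05)] = 0.2100
  C_31 = (-0.20)(-0.35) − (-0.20)(0.85) = 0.2400
  C_32 = −[(1.00)(-0.35) − (-0.20)(-0.35)] = 0.4200
  C_33 = (1.00)(0.85) − (-0.20)(-0.35) = 0.7800
det(I−A) = Σ_j (I−A)_1j·C_1j = (1.00)(0.6525) + (-0.20)(0.3150) + (-0.20)(0.1125) = 0.5670
adj(I−A) = Cᵀ =
  [ 0.6525   0.2100   0.2400]
  [ 0.3150   0.8400   0.4200]
  [ 0.1125   0.2100   0.7800]
(I − A)⁻¹ = adj(I−A) / det(I−A) ≈
  [   1.1508     0.3704     0.4233]
  [   0.5556     1.4815     0.7407]
  [   0.1984     0.3704     1.3757]
Δx = (I − A)⁻¹ Δd with Δd having +75 in the Water component and 0 elsewhere.
So Δx_1 = L_11 · (+75), where L_11 = adj(I−A)_11 / det(I−A) = 0.6525 / 0.5670.
Δx_1 = 0.6525 × (+75) / 0.5670 = 48.9375 / 0.5670 ≈ 86.3.

Δx_1 = 86.3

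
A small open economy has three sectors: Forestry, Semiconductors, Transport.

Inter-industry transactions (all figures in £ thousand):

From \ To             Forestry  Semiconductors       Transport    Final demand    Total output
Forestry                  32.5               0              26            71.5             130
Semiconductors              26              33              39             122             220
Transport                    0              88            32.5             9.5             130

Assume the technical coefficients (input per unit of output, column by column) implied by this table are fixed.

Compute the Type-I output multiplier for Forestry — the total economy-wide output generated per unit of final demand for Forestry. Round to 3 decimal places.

Technical coefficients a_ij = z_ij / X_j:
  a_11 = 32.5/130 = 0.25, a_21 = 26/130 = 0.20, a_31 = 0/130 = 0.00
  a_12 = 0/220 = 0.00, a_22 = 33/220 = 0.15, a_32 = 88/220 = 0.40
  a_13 = 26/130 = 0.20, a_23 = 39/130 = 0.30, a_33 = 32.5/130 = 0.25
I − A =
  [   0.75     0.00    -0.20]
  [  -0.20     0.85    -0.30]
  [   0.00    -0.40     0.75]
Cofactors of I−A, C_ij = (−1)^(i+j)·(minor ij) (rows/columns in the sector order above):
  C_11 = (0.85)(0.75) − (-0.30)(-0.40) = 0.5175
  C_12 = −[(-0.20)(0.75) − (-0.30)(0.00)] = 0.1500
  C_13 = (-0.20)(-0.40) − (0.85)(0.00) = 0.0800
  C_21 = −[(0.00)(0.75) − (-0.20)(-0.40)] = 0.0800
  C_22 = (0.75)(0.75) − (-0.20)(0.00) = 0.5625
  C_23 = −[(0.75)(-0.40) − (0.00)(0.00)] = 0.3000
  C_31 = (0.00)(-0.30) − (-0.20)(0.85) = 0.1700
  C_32 = −[(0.75)(-0.30) − (-0.20)(-0.20)] = 0.2650
  C_33 = (0.75)(0.85) − (0.00)(-0.20) = 0.6375
det(I−A) = Σ_j (I−A)_1j·C_1j = (0.75)(0.5175) + (0.00)(0.1500) + (-0.20)(0.0800) = 0.372125
adj(I−A) = Cᵀ =
  [ 0.5175   0.0800   0.1700]
  [ 0.1500   0.5625   0.2650]
  [ 0.0800   0.3000   0.6375]
(I − A)⁻¹ = adj(I−A) / det(I−A) ≈
  [   1.3907     0.2150     0.4568]
  [   0.4031     1.5116     0.7121]
  [   0.2150     0.8062     1.7131]
The output multiplier for sector j is the column-j sum of the Leontief inverse (I − A)⁻¹ = adj(I−A) / det(I−A).
Column 1 of adj(I−A): (0.5175, 0.1500, 0.0800); det(I−A) = 0.372125.
m_1 = (0.5175 + 0.1500 + 0.0800) / 0.372125 = 0.7475 / 0.372125 ≈ 2.009.

m_1 = 2.009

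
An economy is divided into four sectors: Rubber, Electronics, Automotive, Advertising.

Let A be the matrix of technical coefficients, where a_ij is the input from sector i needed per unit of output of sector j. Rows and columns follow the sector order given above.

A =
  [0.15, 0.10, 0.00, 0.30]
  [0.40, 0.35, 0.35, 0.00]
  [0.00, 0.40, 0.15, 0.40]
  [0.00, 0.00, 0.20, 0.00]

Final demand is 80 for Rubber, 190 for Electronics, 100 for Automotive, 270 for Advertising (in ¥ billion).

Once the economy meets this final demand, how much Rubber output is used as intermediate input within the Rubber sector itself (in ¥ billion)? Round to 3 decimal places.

I − A =
  [   0.85    -0.10     0.00    -0.30]
  [  -0.40     0.65    -0.35     0.00]
  [   0.00    -0.40     0.85    -0.40]
  [   0.00     0.00    -0.20     1.00]
Compute the cofactors C_ij = (−1)^(i+j)·(3×3 minor ij) of I−A; the adjugate is their transpose:
adj(I−A) = Cᵀ =
  [ 0.360500   0.101000   0.074000   0.137750]
  [ 0.308000   0.654500   0.321500   0.221000]
  [ 0.160000   0.340000   0.512500   0.253000]
  [ 0.032000   0.068000   0.102500   0.316625]
det(I−A) = Σ_j (I−A)_1j·C_1j = (0.85)(0.360500) + (-0.10)(0.308000) + (0.00)(0.160000) + (-0.30)(0.032000) = 0.266025
(I − A)⁻¹ = adj(I−A) / det(I−A) ≈
  [   1.3551     0.3797     0.2782     0.5178]
  [   1.1578     2.4603     1.2085     0.8307]
  [   0.6014     1.2781     1.9265     0.9510]
  [   0.1203     0.2556     0.3853     1.1902]
First solve x = (I − A)⁻¹ d = adj(I−A)·d / det(I−A); in particular x_1 = (0.360500·80 + 0.101000·190 + 0.074000·100 + 0.137750·270) / 0.266025 = 92.6225 / 0.266025 ≈ 348.17216.
Intermediate flow from 1 to 1: z_11 = a_11 · x_1 = 0.15 × 92.6225 / 0.266025 = 13.893375 / 0.266025 ≈ 52.226.

z_11 = 52.226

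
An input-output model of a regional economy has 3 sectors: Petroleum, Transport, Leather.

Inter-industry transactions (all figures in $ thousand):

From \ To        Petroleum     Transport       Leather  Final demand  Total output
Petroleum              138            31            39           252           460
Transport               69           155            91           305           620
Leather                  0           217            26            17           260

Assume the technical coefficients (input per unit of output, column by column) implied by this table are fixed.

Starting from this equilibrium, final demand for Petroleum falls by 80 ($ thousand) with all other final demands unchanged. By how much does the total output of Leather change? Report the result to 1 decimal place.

Δx_3 = -11.3

Technical coefficients a_ij = z_ij / X_j:
  a_11 = 138/460 = 0.30, a_21 = 69/460 = 0.15, a_31 = 0/460 = 0.00
  a_12 = 31/620 = 0.05, a_22 = 155/620 = 0.25, a_32 = 217/620 = 0.35
  a_13 = 39/260 = 0.15, a_23 = 91/260 = 0.35, a_33 = 26/260 = 0.10
I − A =
  [   0.70    -0.05    -0.15]
  [  -0.15     0.75    -0.35]
  [   0.00    -0.35     0.90]
Cofactors of I−A, C_ij = (−1)^(i+j)·(minor ij) (rows/columns in the sector order above):
  C_11 = (0.75)(0.90) − (-0.35)(-0.35) = 0.5525
  C_12 = −[(-0.15)(0.90) − (-0.35)(0.00)] = 0.1350
  C_13 = (-0.15)(-0.35) − (0.75)(0.00) = 0.0525
  C_21 = −[(-0.05)(0.90) − (-0.15)(-0.35)] = 0.0975
  C_22 = (0.70)(0.90) − (-0.15)(0.00) = 0.6300
  C_23 = −[(0.70)(-0.35) − (-0.05)(0.00)] = 0.2450
  C_31 = (-0.05)(-0.35) − (-0.15)(0.75) = 0.1300
  C_32 = −[(0.70)(-0.35) − (-0.15)(-0.15)] = 0.2675
  C_33 = (0.70)(0.75) − (-0.05)(-0.15) = 0.5175
det(I−A) = Σ_j (I−A)_1j·C_1j = (0.70)(0.5525) + (-0.05)(0.1350) + (-0.15)(0.0525) = 0.372125
adj(I−A) = Cᵀ =
  [ 0.5525   0.0975   0.1300]
  [ 0.1350   0.6300   0.2675]
  [ 0.0525   0.2450   0.5175]
(I − A)⁻¹ = adj(I−A) / det(I−A) ≈
  [   1.4847     0.2620     0.3493]
  [   0.3628     1.6930     0.7188]
  [   0.1411     0.6584     1.3907]
Δx = (I − A)⁻¹ Δd with Δd having -80 in the Petroleum component and 0 elsewhere.
So Δx_3 = L_31 · (-80), where L_31 = adj(I−A)_31 / det(I−A) = 0.0525 / 0.372125.
Δx_3 = 0.0525 × (-80) / 0.372125 = -4.20 / 0.372125 ≈ -11.3.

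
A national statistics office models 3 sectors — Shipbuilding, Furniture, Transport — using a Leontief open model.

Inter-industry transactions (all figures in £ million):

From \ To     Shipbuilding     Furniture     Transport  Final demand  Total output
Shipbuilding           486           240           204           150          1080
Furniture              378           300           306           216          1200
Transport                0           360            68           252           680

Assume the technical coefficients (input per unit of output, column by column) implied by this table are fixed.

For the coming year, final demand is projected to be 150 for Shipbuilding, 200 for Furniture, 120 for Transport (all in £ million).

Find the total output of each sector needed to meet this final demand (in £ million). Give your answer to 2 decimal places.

Technical coefficients a_ij = z_ij / X_j:
  a_11 = 486/1080 = 0.45, a_21 = 378/1080 = 0.35, a_31 = 0/1080 = 0.00
  a_12 = 240/1200 = 0.20, a_22 = 300/1200 = 0.25, a_32 = 360/1200 = 0.30
  a_13 = 204/680 = 0.30, a_23 = 306/680 = 0.45, a_33 = 68/680 = 0.10
I − A =
  [   0.55    -0.20    -0.30]
  [  -0.35     0.75    -0.45]
  [   0.00    -0.30     0.90]
Cofactors of I−A, C_ij = (−1)^(i+j)·(minor ij) (rows/columns in the sector order above):
  C_11 = (0.75)(0.90) − (-0.45)(-0.30) = 0.5400
  C_12 = −[(-0.35)(0.90) − (-0.45)(0.00)] = 0.3150
  C_13 = (-0.35)(-0.30) − (0.75)(0.00) = 0.1050
  C_21 = −[(-0.20)(0.90) − (-0.30)(-0.30)] = 0.2700
  C_22 = (0.55)(0.90) − (-0.30)(0.00) = 0.4950
  C_23 = −[(0.55)(-0.30) − (-0.20)(0.00)] = 0.1650
  C_31 = (-0.20)(-0.45) − (-0.30)(0.75) = 0.3150
  C_32 = −[(0.55)(-0.45) − (-0.30)(-0.35)] = 0.3525
  C_33 = (0.55)(0.75) − (-0.20)(-0.35) = 0.3425
det(I−A) = Σ_j (I−A)_1j·C_1j = (0.55)(0.5400) + (-0.20)(0.3150) + (-0.30)(0.1050) = 0.2025
adj(I−A) = Cᵀ =
  [ 0.5400   0.2700   0.3150]
  [ 0.3150   0.4950   0.3525]
  [ 0.1050   0.1650   0.3425]
(I − A)⁻¹ = adj(I−A) / det(I−A) ≈
  [   2.6667     1.3333     1.5556]
  [   1.5556     2.4444     1.7407]
  [   0.5185     0.8148     1.6914]
x = (I − A)⁻¹ d = adj(I−A)·d / det(I−A), with det(I−A) = 0.2025:
  x_1 = (0.5400·150 + 0.2700·200 + 0.3150·120) / 0.2025 = 172.80 / 0.2025 ≈ 853.33
  x_2 = (0.3150·150 + 0.4950·200 + 0.3525·120) / 0.2025 = 188.55 / 0.2025 ≈ 931.11
  x_3 = (0.1050·150 + 0.1650·200 + 0.3425·120) / 0.2025 = 89.85 / 0.2025 ≈ 443.70

x_1 = 853.33, x_2 = 931.11, x_3 = 443.70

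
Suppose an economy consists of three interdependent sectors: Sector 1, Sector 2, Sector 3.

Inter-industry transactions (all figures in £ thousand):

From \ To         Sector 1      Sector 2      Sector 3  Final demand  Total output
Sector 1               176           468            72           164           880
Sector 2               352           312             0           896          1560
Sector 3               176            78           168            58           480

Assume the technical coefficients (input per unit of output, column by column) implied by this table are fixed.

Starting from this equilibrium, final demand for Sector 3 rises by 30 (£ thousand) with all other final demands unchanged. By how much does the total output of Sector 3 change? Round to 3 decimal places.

Δx_3 = 50.161

Technical coefficients a_ij = z_ij / X_j:
  a_11 = 176/880 = 0.20, a_21 = 352/880 = 0.40, a_31 = 176/880 = 0.20
  a_12 = 468/1560 = 0.30, a_22 = 312/1560 = 0.20, a_32 = 78/1560 = 0.05
  a_13 = 72/480 = 0.15, a_23 = 0/480 = 0.00, a_33 = 168/480 = 0.35
I − A =
  [   0.80    -0.30    -0.15]
  [  -0.40     0.80     0.00]
  [  -0.20    -0.05     0.65]
Cofactors of I−A, C_ij = (−1)^(i+j)·(minor ij) (rows/columns in the sector order above):
  C_11 = (0.80)(0.65) − (0.00)(-0.05) = 0.5200
  C_12 = −[(-0.40)(0.65) − (0.00)(-0.20)] = 0.2600
  C_13 = (-0.40)(-0.05) − (0.80)(-0.20) = 0.1800
  C_21 = −[(-0.30)(0.65) − (-0.15)(-0.05)] = 0.2025
  C_22 = (0.80)(0.65) − (-0.15)(-0.20) = 0.4900
  C_23 = −[(0.80)(-0.05) − (-0.30)(-0.20)] = 0.1000
  C_31 = (-0.30)(0.00) − (-0.15)(0.80) = 0.1200
  C_32 = −[(0.80)(0.00) − (-0.15)(-0.40)] = 0.0600
  C_33 = (0.80)(0.80) − (-0.30)(-0.40) = 0.5200
det(I−A) = Σ_j (I−A)_1j·C_1j = (0.80)(0.5200) + (-0.30)(0.2600) + (-0.15)(0.1800) = 0.3110
adj(I−A) = Cᵀ =
  [ 0.5200   0.2025   0.1200]
  [ 0.2600   0.4900   0.0600]
  [ 0.1800   0.1000   0.5200]
(I − A)⁻¹ = adj(I−A) / det(I−A) ≈
  [   1.6720     0.6511     0.3859]
  [   0.8360     1.5756     0.1929]
  [   0.5788     0.3215     1.6720]
Δx = (I − A)⁻¹ Δd with Δd having +30 in the Sector 3 component and 0 elsewhere.
So Δx_3 = L_33 · (+30), where L_33 = adj(I−A)_33 / det(I−A) = 0.5200 / 0.3110.
Δx_3 = 0.5200 × (+30) / 0.3110 = 15.60 / 0.3110 ≈ 50.161.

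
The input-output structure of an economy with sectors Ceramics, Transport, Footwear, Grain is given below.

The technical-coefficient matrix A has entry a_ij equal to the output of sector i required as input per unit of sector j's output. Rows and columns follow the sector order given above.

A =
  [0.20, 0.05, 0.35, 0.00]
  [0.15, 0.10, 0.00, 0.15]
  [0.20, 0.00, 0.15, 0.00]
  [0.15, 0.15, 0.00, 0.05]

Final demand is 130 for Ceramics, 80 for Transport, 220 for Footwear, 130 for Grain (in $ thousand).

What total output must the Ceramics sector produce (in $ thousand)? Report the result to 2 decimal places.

x_1 = 319.79

I − A =
  [   0.80    -0.05    -0.35     0.00]
  [  -0.15     0.90     0.00    -0.15]
  [  -0.20     0.00     0.85     0.00]
  [  -0.15    -0.15     0.00     0.95]
Compute the cofactors C_ij = (−1)^(i+j)·(3×3 minor ij) of I−A; the adjugate is their transpose:
adj(I−A) = Cᵀ =
  [ 0.707625   0.040375   0.291375   0.006375]
  [ 0.140250   0.579500   0.057750   0.091500]
  [ 0.166500   0.009500   0.657750   0.001500]
  [ 0.133875   0.097875   0.055125   0.542625]
det(I−A) = Σ_j (I−A)_1j·C_1j = (0.80)(0.707625) + (-0.05)(0.140250) + (-0.35)(0.166500) + (0.00)(0.133875) = 0.5008125
(I − A)⁻¹ = adj(I−A) / det(I−A) ≈
  [   1.4130     0.0806     0.5818     0.0127]
  [   0.2800     1.1571     0.1153     0.1827]
  [   0.3325     0.0190     1.3134     0.0030]
  [   0.2673     0.1954     0.1101     1.0835]
x = (I − A)⁻¹ d = adj(I−A)·d / det(I−A), with det(I−A) = 0.5008125:
  x_1 = (0.707625·130 + 0.040375·80 + 0.291375·220 + 0.006375·130) / 0.5008125 = 160.1525 / 0.5008125 ≈ 319.79
  x_2 = (0.140250·130 + 0.579500·80 + 0.057750·220 + 0.091500·130) / 0.5008125 = 89.1925 / 0.5008125 ≈ 178.10
  x_3 = (0.166500·130 + 0.009500·80 + 0.657750·220 + 0.001500·130) / 0.5008125 = 167.305 / 0.5008125 ≈ 334.07
  x_4 = (0.133875·130 + 0.097875·80 + 0.055125·220 + 0.542625·130) / 0.5008125 = 107.9025 / 0.5008125 ≈ 215.45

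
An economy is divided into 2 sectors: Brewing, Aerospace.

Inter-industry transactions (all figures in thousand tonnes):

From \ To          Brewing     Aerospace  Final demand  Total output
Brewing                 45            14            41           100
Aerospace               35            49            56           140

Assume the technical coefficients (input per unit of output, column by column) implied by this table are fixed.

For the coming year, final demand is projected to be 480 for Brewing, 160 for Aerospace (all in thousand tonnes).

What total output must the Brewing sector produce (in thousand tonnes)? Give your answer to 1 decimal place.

Technical coefficients a_ij = z_ij / X_j:
  a_11 = 45/100 = 0.45, a_21 = 35/100 = 0.35
  a_12 = 14/140 = 0.10, a_22 = 49/140 = 0.35
I − A =
  [   0.55    -0.10]
  [  -0.35     0.65]
det(I−A) = (0.55)(0.65) − (-0.10)(-0.35) = 0.3225
adj(I−A) = [[0.65, 0.10], [0.35, 0.55]]
(I − A)⁻¹ = adj(I−A) / det(I−A) ≈
  [   2.0155     0.3101]
  [   1.0853     1.7054]
x = (I − A)⁻¹ d = adj(I−A)·d / det(I−A), with det(I−A) = 0.3225:
  x_1 = (0.65·480 + 0.10·160) / 0.3225 = 328.00 / 0.3225 ≈ 1017.1
  x_2 = (0.35·480 + 0.55·160) / 0.3225 = 256.00 / 0.3225 ≈ 793.8

x_1 = 1017.1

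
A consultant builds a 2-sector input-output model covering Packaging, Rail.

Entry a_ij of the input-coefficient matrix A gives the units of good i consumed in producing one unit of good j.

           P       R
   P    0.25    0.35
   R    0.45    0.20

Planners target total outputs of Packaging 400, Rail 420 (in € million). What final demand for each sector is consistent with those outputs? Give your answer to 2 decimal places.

d_P = 153.00, d_R = 156.00

I − A =
  [   0.75    -0.35]
  [  -0.45     0.80]
d = (I − A) x:
  d_P = (+0.75)·400 + (-0.35)·420 = 153.00
  d_R = (-0.45)·400 + (+0.80)·420 = 156.00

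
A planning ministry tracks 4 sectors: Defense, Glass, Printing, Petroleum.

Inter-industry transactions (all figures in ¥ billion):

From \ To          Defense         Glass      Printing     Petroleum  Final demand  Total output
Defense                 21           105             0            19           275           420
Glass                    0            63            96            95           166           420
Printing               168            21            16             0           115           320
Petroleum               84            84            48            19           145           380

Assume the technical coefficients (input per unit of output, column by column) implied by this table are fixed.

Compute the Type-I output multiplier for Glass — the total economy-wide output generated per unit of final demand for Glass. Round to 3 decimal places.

m_2 = 2.407

Technical coefficients a_ij = z_ij / X_j:
  a_11 = 21/420 = 0.05, a_21 = 0/420 = 0.00, a_31 = 168/420 = 0.40, a_41 = 84/420 = 0.20
  a_12 = 105/420 = 0.25, a_22 = 63/420 = 0.15, a_32 = 21/420 = 0.05, a_42 = 84/420 = 0.20
  a_13 = 0/320 = 0.00, a_23 = 96/320 = 0.30, a_33 = 16/320 = 0.05, a_43 = 48/320 = 0.15
  a_14 = 19/380 = 0.05, a_24 = 95/380 = 0.25, a_34 = 0/380 = 0.00, a_44 = 19/380 = 0.05
I − A =
  [   0.95    -0.25     0.00    -0.05]
  [   0.00     0.85    -0.30    -0.25]
  [  -0.40    -0.05     0.95     0.00]
  [  -0.20    -0.20    -0.15     0.95]
Compute the cofactors C_ij = (−1)^(i+j)·(3×3 minor ij) of I−A; the adjugate is their transpose:
adj(I−A) = Cᵀ =
  [ 0.703500   0.235500   0.090000   0.099000]
  [ 0.176500   0.844875   0.303375   0.231625]
  [ 0.305500   0.143625   0.698625   0.053875]
  [ 0.233500   0.250125   0.193125   0.722875]
det(I−A) = Σ_j (I−A)_1j·C_1j = (0.95)(0.703500) + (-0.25)(0.176500) + (0.00)(0.305500) + (-0.05)(0.233500) = 0.612525
(I − A)⁻¹ = adj(I−A) / det(I−A) ≈
  [   1.1485     0.3845     0.1469     0.1616]
  [   0.2882     1.3793     0.4953     0.3781]
  [   0.4988     0.2345     1.1406     0.0880]
  [   0.3812     0.4084     0.3153     1.1802]
The output multiplier for sector j is the column-j sum of the Leontief inverse (I − A)⁻¹ = adj(I−A) / det(I−A).
Column 2 of adj(I−A): (0.235500, 0.844875, 0.143625, 0.250125); det(I−A) = 0.612525.
m_2 = (0.235500 + 0.844875 + 0.143625 + 0.250125) / 0.612525 = 1.474125 / 0.612525 ≈ 2.407.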